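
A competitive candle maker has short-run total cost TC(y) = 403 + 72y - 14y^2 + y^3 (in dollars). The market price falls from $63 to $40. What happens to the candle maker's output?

AVC = 72 - 14y + y^2, minimized at y = 7 where min AVC = $23. MC = 72 - 28y + 3y^2.
With P = $63 above the shutdown price, P = MC gives y = 9.
At P = $40 ≥ min AVC, set P = MC: y = 8. The firm stays open but cuts output.

Output falls from 9 to 8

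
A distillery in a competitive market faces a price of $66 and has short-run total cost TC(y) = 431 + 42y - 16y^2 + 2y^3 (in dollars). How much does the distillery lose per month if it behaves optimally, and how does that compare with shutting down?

AVC = 42 - 16y + 2y^2 has its minimum $10 at y = 4; price $66 clears that bar, so the firm operates.
MC = 42 - 32y + 6y^2. Setting P = MC and taking the root on the rising branch gives y* = 6.
TR = 66·6 = 396. TC = 431 + 108 = 539. Profit = 396 − 539 = -$143.
By producing, the firm covers all variable cost plus $288 of fixed cost; shutting down would lose the full $431.

Profit = -$143 at y = 6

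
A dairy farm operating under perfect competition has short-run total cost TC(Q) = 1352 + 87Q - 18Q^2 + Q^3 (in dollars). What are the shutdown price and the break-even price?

Shutdown price = $6; break-even price = $126

AVC = 87 - 18Q + Q^2; minimized at Q = 9, giving min AVC = $6. That is the shutdown price.
ATC = 1352/Q + 87 - 18Q + Q^2. Setting dATC/dQ = −1352/Q^2 − 18 + 2Q = 0 gives Q = 13 (since 2·13^3 − 18·13^2 = 1352).
min ATC = 1352/13 + 87 − 18·13 + 13^2 = $126. That is the break-even price.
For $6 ≤ P < $126 the firm produces at a loss; below $6 it shuts down.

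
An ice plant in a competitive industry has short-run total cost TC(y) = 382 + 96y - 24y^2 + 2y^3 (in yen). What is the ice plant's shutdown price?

The firm shuts down when price falls below the minimum of average variable cost. AVC = VC/y = 96 - 24y + 2y^2.
dAVC/dy = -24 + 4y = 0 gives y = 6. min AVC = 96 - 24·6 + 2·6^2 = 24.
So the shutdown price is ¥24.

¥24 per unit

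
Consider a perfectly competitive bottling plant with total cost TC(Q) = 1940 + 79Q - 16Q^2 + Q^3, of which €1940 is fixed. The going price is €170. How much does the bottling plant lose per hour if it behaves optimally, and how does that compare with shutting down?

Profit = -€250 at Q = 13

AVC = 79 - 16Q + Q^2 has its minimum €15 at Q = 8; price €170 clears that bar, so the firm operates.
MC = 79 - 32Q + 3Q^2. Setting P = MC and taking the root on the rising branch gives Q* = 13.
TR = 170·13 = 2210. TC = 1940 + 520 = 2460. Profit = 2210 − 2460 = -€250.
Shutting down would mean losing the fixed cost of €1940, so operating at a loss of €250 is better by €1690.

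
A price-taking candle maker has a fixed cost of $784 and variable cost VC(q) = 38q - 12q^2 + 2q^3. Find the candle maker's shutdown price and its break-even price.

Shutdown price = $20; break-even price = $164

AVC = 38 - 12q + 2q^2; minimized at q = 3, giving min AVC = $20. That is the shutdown price.
ATC = 784/q + 38 - 12q + 2q^2. Setting dATC/dq = −784/q^2 − 12 + 4q = 0 gives q = 7 (since 4·7^3 − 12·7^2 = 784).
min ATC = 784/7 + 38 − 12·7 + 2·7^2 = $164. That is the break-even price.
For $20 ≤ P < $164 the firm produces at a loss; below $20 it shuts down.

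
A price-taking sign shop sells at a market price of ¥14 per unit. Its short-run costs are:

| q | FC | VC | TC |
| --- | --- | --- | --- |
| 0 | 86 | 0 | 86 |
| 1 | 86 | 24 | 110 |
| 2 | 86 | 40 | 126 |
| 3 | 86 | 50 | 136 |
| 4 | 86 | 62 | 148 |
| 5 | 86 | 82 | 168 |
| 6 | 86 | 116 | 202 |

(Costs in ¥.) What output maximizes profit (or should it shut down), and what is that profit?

Tabulate TR − TC: q=0: -86; q=1: -96; q=2: -98; q=3: -94; q=4: -92; q=5: -98; q=6: -118.
Profit is highest at q = 0. Equivalently, the lowest AVC in the table is 62/4 ≈ ¥15.50 at q = 4, and P = ¥14 falls below it — price never covers variable cost, so the firm shuts down and loses only its fixed cost.

q = 0 (shut down); profit = -¥86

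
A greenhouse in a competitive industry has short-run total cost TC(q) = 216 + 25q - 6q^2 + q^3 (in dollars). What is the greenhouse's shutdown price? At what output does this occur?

$16 per unit, at q = 3

The shutdown price is the minimum of AVC. VC = 25q - 6q^2 + q^3, so AVC = 25 - 6q + q^2.
At the minimum of AVC, MC = AVC. MC = 25 - 12q + 3q^2; setting MC = AVC gives 2q^2 - 6q = 0, so q = 3. min AVC = 16.
The firm shuts down for any P below $16.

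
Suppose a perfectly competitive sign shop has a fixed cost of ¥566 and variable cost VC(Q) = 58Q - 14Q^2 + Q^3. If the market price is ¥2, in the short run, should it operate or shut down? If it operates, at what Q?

Shut down

Strip out fixed cost: VC = 58Q - 14Q^2 + Q^3. Then AVC = 58 - 14Q + Q^2 and MC = 58 - 28Q + 3Q^2.
AVC hits its minimum where MC = AVC, at Q = 7, giving min AVC = 58 - 14·7 + 7^2 = ¥9.
Since P = ¥2 < min AVC = ¥9, price fails to cover variable cost at any output.
Shutting down limits the loss to fixed cost, ¥566.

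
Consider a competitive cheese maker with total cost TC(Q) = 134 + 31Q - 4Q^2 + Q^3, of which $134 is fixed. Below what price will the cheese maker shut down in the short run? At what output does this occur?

$27 per unit, at Q = 2

The firm shuts down when price falls below the minimum of average variable cost. AVC = VC/Q = 31 - 4Q + Q^2.
At the minimum of AVC, MC = AVC. MC = 31 - 8Q + 3Q^2; setting MC = AVC gives 2Q^2 - 4Q = 0, so Q = 2. min AVC = 27.
So the shutdown price is $27.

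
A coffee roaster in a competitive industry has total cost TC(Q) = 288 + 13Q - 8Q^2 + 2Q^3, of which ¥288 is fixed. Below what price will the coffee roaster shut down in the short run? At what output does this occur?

Short-run supply begins at min AVC. From VC = 13Q - 8Q^2 + 2Q^3, AVC = 13 - 8Q + 2Q^2.
At the minimum of AVC, MC = AVC. MC = 13 - 16Q + 6Q^2; setting MC = AVC gives 4Q^2 - 8Q = 0, so Q = 2. min AVC = 5.
The firm shuts down for any P below ¥5.

¥5 per unit, at Q = 2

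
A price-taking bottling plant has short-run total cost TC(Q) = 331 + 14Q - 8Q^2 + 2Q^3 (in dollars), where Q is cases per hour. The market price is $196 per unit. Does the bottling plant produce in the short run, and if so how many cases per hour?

Strip out fixed cost: VC = 14Q - 8Q^2 + 2Q^3. Then AVC = 14 - 8Q + 2Q^2 and MC = 14 - 16Q + 6Q^2.
AVC hits its minimum where MC = AVC, at Q = 2, giving min AVC = 14 - 8·2 + 2·2^2 = $6.
Since P = $196 ≥ min AVC = $6, price covers variable cost and the firm should produce.
P = MC gives -182 - 16Q + 6Q^2 = 0, with roots -13/3 and 7. Take the larger (rising MC): Q* = 7.
Check: AVC at Q = 7 is $56 ≤ P, so revenue covers variable cost.
Profit = P·Q − TC = 196·7 − 723 = $649.

Produce at Q = 7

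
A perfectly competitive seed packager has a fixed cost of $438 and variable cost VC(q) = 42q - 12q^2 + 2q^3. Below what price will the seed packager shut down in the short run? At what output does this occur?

$24 per unit, at q = 3

The shutdown price is the minimum of AVC. VC = 42q - 12q^2 + 2q^3, so AVC = 42 - 12q + 2q^2.
dAVC/dq = -12 + 4q = 0 gives q = 3. min AVC = 42 - 12·3 + 2·3^2 = 24.
So the shutdown price is $24.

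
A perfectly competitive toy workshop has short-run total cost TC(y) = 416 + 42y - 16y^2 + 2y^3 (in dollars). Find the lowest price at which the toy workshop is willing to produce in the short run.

The shutdown price is the minimum of AVC. VC = 42y - 16y^2 + 2y^3, so AVC = 42 - 16y + 2y^2.
dAVC/dy = -16 + 4y = 0 gives y = 4. min AVC = 42 - 16·4 + 2·4^2 = 10.
The firm shuts down for any P below $10.

$10 per unit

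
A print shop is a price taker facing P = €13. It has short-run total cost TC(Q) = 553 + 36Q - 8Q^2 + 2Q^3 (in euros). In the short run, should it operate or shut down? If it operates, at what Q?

Strip out fixed cost: VC = 36Q - 8Q^2 + 2Q^3. Then AVC = 36 - 8Q + 2Q^2 and MC = 36 - 16Q + 6Q^2.
The AVC parabola has its vertex at Q = 8/4 = 2, where AVC = 36 - 8·2 + 2·2^2 = €28.
Since P = €13 < min AVC = €28, price fails to cover variable cost at any output.
The firm minimizes its loss by shutting down and losing only its fixed cost of €553.

Shut down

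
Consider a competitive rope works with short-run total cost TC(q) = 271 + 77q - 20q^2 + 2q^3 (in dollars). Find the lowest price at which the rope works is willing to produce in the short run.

Short-run supply begins at min AVC. From VC = 77q - 20q^2 + 2q^3, AVC = 77 - 20q + 2q^2.
dAVC/dq = -20 + 4q = 0 gives q = 5. min AVC = 77 - 20·5 + 2·5^2 = 27.
The firm shuts down for any P below $27.

$27 per unit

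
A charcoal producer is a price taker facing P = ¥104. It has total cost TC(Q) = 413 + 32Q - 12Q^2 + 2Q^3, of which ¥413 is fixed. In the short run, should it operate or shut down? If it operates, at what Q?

Produce at Q = 6

From TC, MC = TC'(Q) = 32 - 24Q + 6Q^2 and AVC = VC/Q = 32 - 12Q + 2Q^2.
The AVC parabola has its vertex at Q = 12/4 = 3, where AVC = 32 - 12·3 + 2·3^2 = ¥14.
P = ¥104 exceeds min AVC = ¥14, so the firm stays open.
Solving P = MC: -72 - 24Q + 6Q^2 = 0 ⇒ Q = -2 or 6. On the upward-sloping branch, Q* = 6.
Check: AVC at Q = 6 is ¥32 ≤ P, so revenue covers variable cost.
Profit = P·Q − TC = 104·6 − 605 = ¥19.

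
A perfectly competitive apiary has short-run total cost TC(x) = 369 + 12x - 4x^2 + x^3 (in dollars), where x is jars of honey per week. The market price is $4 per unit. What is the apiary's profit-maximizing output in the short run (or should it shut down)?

Shut down

Variable cost is VC = 12x - 4x^2 + x^3, so AVC = VC/x = 12 - 4x + x^2 and MC = dTC/dx = 12 - 8x + 3x^2.
The AVC parabola has its vertex at x = 4/2 = 2, where AVC = 12 - 4·2 + 2^2 = $8.
Since P = $4 < min AVC = $8, price fails to cover variable cost at any output.
Shutting down limits the loss to fixed cost, $369.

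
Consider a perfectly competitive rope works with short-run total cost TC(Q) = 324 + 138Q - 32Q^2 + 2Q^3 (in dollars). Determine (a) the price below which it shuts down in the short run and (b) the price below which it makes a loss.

AVC = 138 - 32Q + 2Q^2; minimized at Q = 8, giving min AVC = $10. That is the shutdown price.
ATC = 324/Q + 138 - 32Q + 2Q^2. Setting dATC/dQ = −324/Q^2 − 32 + 4Q = 0 gives Q = 9 (since 4·9^3 − 32·9^2 = 324).
min ATC = 324/9 + 138 − 32·9 + 2·9^2 = $48. That is the break-even price.
Between these two prices the firm operates at a loss; above $48 it earns a profit.

Shutdown price = $10; break-even price = $48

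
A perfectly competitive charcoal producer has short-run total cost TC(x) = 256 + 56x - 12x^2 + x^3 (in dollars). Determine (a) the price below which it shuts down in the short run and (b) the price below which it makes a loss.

AVC = 56 - 12x + x^2; minimized at x = 6, giving min AVC = $20. That is the shutdown price.
ATC = 256/x + 56 - 12x + x^2. Setting dATC/dx = −256/x^2 − 12 + 2x = 0 gives x = 8 (since 2·8^3 − 12·8^2 = 256).
min ATC = 256/8 + 56 − 12·8 + 8^2 = $56. That is the break-even price.
For $20 ≤ P < $56 the firm produces at a loss; below $20 it shuts down.

Shutdown price = $20; break-even price = $56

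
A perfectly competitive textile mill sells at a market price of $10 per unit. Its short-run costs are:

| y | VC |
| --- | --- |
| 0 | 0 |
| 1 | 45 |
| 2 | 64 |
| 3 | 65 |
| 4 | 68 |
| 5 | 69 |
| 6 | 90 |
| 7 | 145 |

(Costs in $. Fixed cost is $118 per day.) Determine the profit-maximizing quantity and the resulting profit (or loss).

y = 0 (shut down); profit = -$118

Profit at each row (π = 10y − TC): y=0: -118; y=1: -153; y=2: -162; y=3: -153; y=4: -146; y=5: -137; y=6: -148; y=7: -193.
Profit is highest at y = 0. Equivalently, the lowest AVC in the table is 69/5 ≈ $13.80 at y = 5, and P = $10 falls below it — price never covers variable cost, so the firm shuts down and loses only its fixed cost.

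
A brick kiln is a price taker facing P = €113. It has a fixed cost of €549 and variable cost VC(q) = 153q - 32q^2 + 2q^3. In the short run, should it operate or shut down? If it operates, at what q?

Produce at q = 10

Strip out fixed cost: VC = 153q - 32q^2 + 2q^3. Then AVC = 153 - 32q + 2q^2 and MC = 153 - 64q + 6q^2.
AVC is minimized where dAVC/dq = -32 + 4q = 0, at q = 8; min AVC = 153 - 32·8 + 2·8^2 = €25.
Because €113 ≥ €25, revenue can cover variable cost; the firm operates.
Set P = MC: 113 = 153 - 64q + 6q^2 → 40 - 64q + 6q^2 = 0. The roots are q = 2/3 and q = 10; the profit-maximizing output is on the rising part of MC, so q* = 10.
Check: AVC at q = 10 is €33 ≤ P, so revenue covers variable cost.
Profit = P·q − TC = 113·10 − 879 = €251.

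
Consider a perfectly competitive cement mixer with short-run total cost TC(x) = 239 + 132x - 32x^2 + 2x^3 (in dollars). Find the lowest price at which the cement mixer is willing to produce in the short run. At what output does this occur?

$4 per unit, at x = 8

The shutdown price is the minimum of AVC. VC = 132x - 32x^2 + 2x^3, so AVC = 132 - 32x + 2x^2.
At the minimum of AVC, MC = AVC. MC = 132 - 64x + 6x^2; setting MC = AVC gives 4x^2 - 32x = 0, so x = 8. min AVC = 4.
For P < $4 the firm produces nothing.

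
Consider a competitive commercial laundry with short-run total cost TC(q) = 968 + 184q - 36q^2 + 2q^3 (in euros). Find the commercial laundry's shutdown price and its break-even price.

Shutdown price = €22; break-even price = €118

Shutdown price = min AVC. AVC = 184 - 36q + 2q^2, with vertex at q = 9 and minimum €22.
ATC = 968/q + 184 - 36q + 2q^2. Setting dATC/dq = −968/q^2 − 36 + 4q = 0 gives q = 11 (since 4·11^3 − 36·11^2 = 968).
min ATC = 968/11 + 184 − 36·11 + 2·11^2 = €118. That is the break-even price.
For €22 ≤ P < €118 the firm produces at a loss; below €22 it shuts down.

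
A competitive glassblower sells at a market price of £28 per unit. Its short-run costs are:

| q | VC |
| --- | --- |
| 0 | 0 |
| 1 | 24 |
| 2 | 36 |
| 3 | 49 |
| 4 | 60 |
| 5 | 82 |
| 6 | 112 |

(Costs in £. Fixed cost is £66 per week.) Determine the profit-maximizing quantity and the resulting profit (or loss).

q = 5; profit = -£8

Compute π = P·q − TC at each output: q=0: -66; q=1: -62; q=2: -46; q=3: -31; q=4: -14; q=5: -8; q=6: -10.
Profit is maximized at q = 5. AVC there is 82/5 = £16.40 ≤ P, so producing beats shutting down (which would give -£66).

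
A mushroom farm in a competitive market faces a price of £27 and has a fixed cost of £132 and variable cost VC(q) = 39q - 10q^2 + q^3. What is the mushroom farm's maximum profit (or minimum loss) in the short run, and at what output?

Profit = -£60 at q = 6

AVC = 39 - 10q + q^2 has its minimum £14 at q = 5; price £27 clears that bar, so the firm operates.
MC = 39 - 20q + 3q^2. Setting P = MC and taking the root on the rising branch gives q* = 6.
TR = 27·6 = 162. TC = 132 + 90 = 222. Profit = 162 − 222 = -£60.
By producing, the firm covers all variable cost plus £72 of fixed cost; shutting down would lose the full £132.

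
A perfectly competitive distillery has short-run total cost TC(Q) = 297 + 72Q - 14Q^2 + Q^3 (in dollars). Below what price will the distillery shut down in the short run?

The firm shuts down when price falls below the minimum of average variable cost. AVC = VC/Q = 72 - 14Q + Q^2.
At the minimum of AVC, MC = AVC. MC = 72 - 28Q + 3Q^2; setting MC = AVC gives 2Q^2 - 14Q = 0, so Q = 7. min AVC = 23.
So the shutdown price is $23.

$23 per unit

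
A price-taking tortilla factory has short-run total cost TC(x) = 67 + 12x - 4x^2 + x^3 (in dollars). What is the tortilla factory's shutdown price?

The shutdown price is the minimum of AVC. VC = 12x - 4x^2 + x^3, so AVC = 12 - 4x + x^2.
dAVC/dx = -4 + 2x = 0 gives x = 2. min AVC = 12 - 4·2 + 2^2 = 8.
The firm shuts down for any P below $8.

$8 per unit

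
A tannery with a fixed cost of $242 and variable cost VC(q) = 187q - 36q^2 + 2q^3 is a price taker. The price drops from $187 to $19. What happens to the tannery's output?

MC = 187 - 72q + 6q^2; the shutdown threshold is min AVC = $25 (at q = 9).
With P = $187 above the shutdown price, P = MC gives q = 12.
At P = $19 < min AVC = $25, price no longer covers variable cost at any output, so the firm shuts down: q = 0.

Output falls from 12 to 0 (the firm shuts down)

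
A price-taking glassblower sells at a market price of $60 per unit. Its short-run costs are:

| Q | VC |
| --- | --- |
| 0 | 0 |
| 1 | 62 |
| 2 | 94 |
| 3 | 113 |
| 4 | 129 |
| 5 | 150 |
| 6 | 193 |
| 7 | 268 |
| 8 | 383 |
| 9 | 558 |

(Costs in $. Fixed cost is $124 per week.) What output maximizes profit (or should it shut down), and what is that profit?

Q = 6; profit = $43

Profit at each row (π = 60Q − TC): Q=0: -124; Q=1: -126; Q=2: -98; Q=3: -57; Q=4: -13; Q=5: 26; Q=6: 43; Q=7: 28; Q=8: -27; Q=9: -142.
Profit is maximized at Q = 6. AVC there is 193/6 = $32.17 ≤ P, so producing beats shutting down (which would give -$124).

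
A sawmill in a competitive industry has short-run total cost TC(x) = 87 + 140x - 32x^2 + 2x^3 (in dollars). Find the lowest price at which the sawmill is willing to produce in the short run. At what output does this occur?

$12 per unit, at x = 8

Short-run supply begins at min AVC. From VC = 140x - 32x^2 + 2x^3, AVC = 140 - 32x + 2x^2.
At the minimum of AVC, MC = AVC. MC = 140 - 64x + 6x^2; setting MC = AVC gives 4x^2 - 32x = 0, so x = 8. min AVC = 12.
So the shutdown price is $12.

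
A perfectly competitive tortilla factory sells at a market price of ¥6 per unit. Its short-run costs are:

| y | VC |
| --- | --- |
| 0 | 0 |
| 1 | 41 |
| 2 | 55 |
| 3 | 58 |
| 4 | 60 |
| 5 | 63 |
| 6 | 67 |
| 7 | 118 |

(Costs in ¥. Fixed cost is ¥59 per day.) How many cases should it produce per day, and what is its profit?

y = 0 (shut down); profit = -¥59

Profit at each row (π = 6y − TC): y=0: -59; y=1: -94; y=2: -102; y=3: -99; y=4: -95; y=5: -92; y=6: -90; y=7: -135.
Profit is highest at y = 0. Equivalently, the lowest AVC in the table is 67/6 ≈ ¥11.17 at y = 6, and P = ¥6 falls below it — price never covers variable cost, so the firm shuts down and loses only its fixed cost.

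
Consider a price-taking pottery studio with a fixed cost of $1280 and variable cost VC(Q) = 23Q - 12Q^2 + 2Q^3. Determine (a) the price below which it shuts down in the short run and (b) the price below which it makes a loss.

AVC = 23 - 12Q + 2Q^2; minimized at Q = 3, giving min AVC = $5. That is the shutdown price.
ATC = 1280/Q + 23 - 12Q + 2Q^2. Setting dATC/dQ = −1280/Q^2 − 12 + 4Q = 0 gives Q = 8 (since 4·8^3 − 12·8^2 = 1280).
min ATC = 1280/8 + 23 − 12·8 + 2·8^2 = $215. That is the break-even price.
Between these two prices the firm operates at a loss; above $215 it earns a profit.

Shutdown price = $5; break-even price = $215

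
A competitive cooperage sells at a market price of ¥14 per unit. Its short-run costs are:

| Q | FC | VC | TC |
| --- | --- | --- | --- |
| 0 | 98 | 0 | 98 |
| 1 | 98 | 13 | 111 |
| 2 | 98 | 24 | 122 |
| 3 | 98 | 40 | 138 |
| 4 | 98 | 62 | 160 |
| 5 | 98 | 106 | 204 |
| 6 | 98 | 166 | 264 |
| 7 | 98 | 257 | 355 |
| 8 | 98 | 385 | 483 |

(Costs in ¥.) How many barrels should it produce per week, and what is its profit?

Tabulate TR − TC: Q=0: -98; Q=1: -97; Q=2: -94; Q=3: -96; Q=4: -104; Q=5: -134; Q=6: -180; Q=7: -257; Q=8: -371.
Profit is maximized at Q = 2. AVC there is 24/2 = ¥12 ≤ P, so producing beats shutting down (which would give -¥98).

Q = 2; profit = -¥94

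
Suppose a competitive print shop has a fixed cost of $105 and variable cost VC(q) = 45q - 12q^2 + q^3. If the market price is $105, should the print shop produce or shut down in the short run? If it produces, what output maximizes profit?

Produce at q = 10

From TC, MC = TC'(q) = 45 - 24q + 3q^2 and AVC = VC/q = 45 - 12q + q^2.
The AVC parabola has its vertex at q = 12/2 = 6, where AVC = 45 - 12·6 + 6^2 = $9.
Since P = $105 ≥ min AVC = $9, price covers variable cost and the firm should produce.
Set P = MC: 105 = 45 - 24q + 3q^2 → -60 - 24q + 3q^2 = 0. The roots are q = -2 and q = 10; the profit-maximizing output is on the rising part of MC, so q* = 10.
Check: AVC at q = 10 is $25 ≤ P, so revenue covers variable cost.
Profit = P·q − TC = 105·10 − 355 = $695.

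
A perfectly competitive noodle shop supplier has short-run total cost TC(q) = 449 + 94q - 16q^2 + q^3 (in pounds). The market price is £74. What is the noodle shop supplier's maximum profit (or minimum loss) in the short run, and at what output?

Profit = -£49 at q = 10

AVC = 94 - 16q + q^2 has its minimum £30 at q = 8; price £74 clears that bar, so the firm operates.
MC = 94 - 32q + 3q^2. Setting P = MC and taking the root on the rising branch gives q* = 10.
TR = 74·10 = 740. TC = 449 + 340 = 789. Profit = 740 − 789 = -£49.
That loss of £49 beats the £449 the firm would lose by shutting down; producing recovers £400 of fixed cost.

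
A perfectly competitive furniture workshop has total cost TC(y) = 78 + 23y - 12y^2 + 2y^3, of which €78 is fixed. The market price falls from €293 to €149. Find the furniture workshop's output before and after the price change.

Output falls from 9 to 7

MC = 23 - 24y + 6y^2; the shutdown threshold is min AVC = €5 (at y = 3).
At P = €293 ≥ min AVC, set P = MC on the rising branch: y = 9.
At P = €149 ≥ min AVC, set P = MC: y = 7. The firm stays open but cuts output.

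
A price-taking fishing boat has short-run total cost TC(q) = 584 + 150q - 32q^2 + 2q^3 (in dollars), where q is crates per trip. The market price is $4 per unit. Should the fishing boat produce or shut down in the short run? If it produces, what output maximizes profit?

Shut down

From TC, MC = TC'(q) = 150 - 64q + 6q^2 and AVC = VC/q = 150 - 32q + 2q^2.
AVC hits its minimum where MC = AVC, at q = 8, giving min AVC = 150 - 32·8 + 2·8^2 = $22.
With P < min AVC ($4 < $22), every unit sold adds to the loss.
Shutting down limits the loss to fixed cost, $584.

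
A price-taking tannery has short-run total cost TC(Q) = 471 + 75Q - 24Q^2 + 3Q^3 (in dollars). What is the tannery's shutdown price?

$27 per unit

Short-run supply begins at min AVC. From VC = 75Q - 24Q^2 + 3Q^3, AVC = 75 - 24Q + 3Q^2.
At the minimum of AVC, MC = AVC. MC = 75 - 48Q + 9Q^2; setting MC = AVC gives 6Q^2 - 24Q = 0, so Q = 4. min AVC = 27.
For P < $27 the firm produces nothing.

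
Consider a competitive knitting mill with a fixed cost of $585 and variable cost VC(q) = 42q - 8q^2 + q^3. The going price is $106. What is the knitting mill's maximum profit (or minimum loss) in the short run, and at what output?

Profit = -$73 at q = 8

AVC = 42 - 8q + q^2 has its minimum $26 at q = 4; price $106 clears that bar, so the firm operates.
With MC = 42 - 16q + 3q^2, P = MC on the upward-sloping part at q* = 8.
TR = 106·8 = 848. TC = 585 + 336 = 921. Profit = 848 − 921 = -$73.
That loss of $73 beats the $585 the firm would lose by shutting down; producing recovers $512 of fixed cost.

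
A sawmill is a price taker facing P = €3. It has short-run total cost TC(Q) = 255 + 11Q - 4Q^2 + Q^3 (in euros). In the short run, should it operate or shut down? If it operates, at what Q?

Variable cost is VC = 11Q - 4Q^2 + Q^3, so AVC = VC/Q = 11 - 4Q + Q^2 and MC = dTC/dQ = 11 - 8Q + 3Q^2.
AVC is minimized where dAVC/dQ = -4 + 2Q = 0, at Q = 2; min AVC = 11 - 4·2 + 2^2 = €7.
Since P = €3 < min AVC = €7, price fails to cover variable cost at any output.
Shutting down limits the loss to fixed cost, €255.

Shut down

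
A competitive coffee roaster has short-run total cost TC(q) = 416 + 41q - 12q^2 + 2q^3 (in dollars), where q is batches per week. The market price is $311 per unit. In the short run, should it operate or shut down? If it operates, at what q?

From TC, MC = TC'(q) = 41 - 24q + 6q^2 and AVC = VC/q = 41 - 12q + 2q^2.
AVC is minimized where dAVC/dq = -12 + 4q = 0, at q = 3; min AVC = 41 - 12·3 + 2·3^2 = $23.
Since P = $311 ≥ min AVC = $23, price covers variable cost and the firm should produce.
Solving P = MC: -270 - 24q + 6q^2 = 0 ⇒ q = -5 or 9. On the upward-sloping branch, q* = 9.
Check: AVC at q = 9 is $95 ≤ P, so revenue covers variable cost.
Profit = P·q − TC = 311·9 − 1271 = $1528.

Produce at q = 9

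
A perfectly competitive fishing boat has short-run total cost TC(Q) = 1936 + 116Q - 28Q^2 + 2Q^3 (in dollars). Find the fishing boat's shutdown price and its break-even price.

Shutdown price = $18; break-even price = $226

Shutdown price = min AVC. AVC = 116 - 28Q + 2Q^2, with vertex at Q = 7 and minimum $18.
ATC = 1936/Q + 116 - 28Q + 2Q^2. Setting dATC/dQ = −1936/Q^2 − 28 + 4Q = 0 gives Q = 11 (since 4·11^3 − 28·11^2 = 1936).
min ATC = 1936/11 + 116 − 28·11 + 2·11^2 = $226. That is the break-even price.
For $18 ≤ P < $226 the firm produces at a loss; below $18 it shuts down.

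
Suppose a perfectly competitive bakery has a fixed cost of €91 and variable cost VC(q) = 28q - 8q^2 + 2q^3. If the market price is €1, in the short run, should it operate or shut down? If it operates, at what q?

Shut down

Variable cost is VC = 28q - 8q^2 + 2q^3, so AVC = VC/q = 28 - 8q + 2q^2 and MC = dTC/dq = 28 - 16q + 6q^2.
AVC hits its minimum where MC = AVC, at q = 2, giving min AVC = 28 - 8·2 + 2·2^2 = €20.
Since P = €1 < min AVC = €20, price fails to cover variable cost at any output.
Best response: produce nothing and absorb the €91 fixed cost.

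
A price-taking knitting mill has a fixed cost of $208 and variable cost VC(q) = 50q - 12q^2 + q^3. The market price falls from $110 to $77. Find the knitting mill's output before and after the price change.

Output falls from 10 to 9

AVC = 50 - 12q + q^2, minimized at q = 6 where min AVC = $14. MC = 50 - 24q + 3q^2.
At P = $110 ≥ min AVC, set P = MC on the rising branch: q = 10.
At P = $77 ≥ min AVC, set P = MC: q = 9. The firm stays open but cuts output.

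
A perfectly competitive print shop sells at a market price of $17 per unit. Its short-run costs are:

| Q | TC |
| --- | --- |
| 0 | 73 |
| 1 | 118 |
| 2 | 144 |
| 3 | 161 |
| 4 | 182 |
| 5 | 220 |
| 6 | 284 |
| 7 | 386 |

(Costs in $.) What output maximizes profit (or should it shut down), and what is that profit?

Profit at each row (π = 17Q − TC): Q=0: -73; Q=1: -101; Q=2: -110; Q=3: -110; Q=4: -114; Q=5: -135; Q=6: -182; Q=7: -267.
Profit is highest at Q = 0. Equivalently, the lowest AVC in the table is 109/4 ≈ $27.25 at Q = 4, and P = $17 falls below it — price never covers variable cost, so the firm shuts down and loses only its fixed cost.

Q = 0 (shut down); profit = -$73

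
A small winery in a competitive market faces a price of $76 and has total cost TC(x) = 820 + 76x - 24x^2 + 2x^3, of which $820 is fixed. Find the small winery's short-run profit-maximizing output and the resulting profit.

AVC = 76 - 24x + 2x^2; min AVC = $4 at x = 6. Since P = $76 ≥ min AVC, the firm produces.
MC = 76 - 48x + 6x^2. Setting P = MC and taking the root on the rising branch gives x* = 8.
TR = 76·8 = 608. TC = 820 + 96 = 916. Profit = 608 − 916 = -$308.
That loss of $308 beats the $820 the firm would lose by shutting down; producing recovers $512 of fixed cost.

Profit = -$308 at x = 8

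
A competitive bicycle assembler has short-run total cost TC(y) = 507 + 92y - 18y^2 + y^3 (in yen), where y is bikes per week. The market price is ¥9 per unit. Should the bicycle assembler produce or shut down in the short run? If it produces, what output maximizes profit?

Shut down

Strip out fixed cost: VC = 92y - 18y^2 + y^3. Then AVC = 92 - 18y + y^2 and MC = 92 - 36y + 3y^2.
AVC is minimized where dAVC/dy = -18 + 2y = 0, at y = 9; min AVC = 92 - 18·9 + 9^2 = ¥11.
With P < min AVC (¥9 < ¥11), every unit sold adds to the loss.
Best response: produce nothing and absorb the ¥507 fixed cost.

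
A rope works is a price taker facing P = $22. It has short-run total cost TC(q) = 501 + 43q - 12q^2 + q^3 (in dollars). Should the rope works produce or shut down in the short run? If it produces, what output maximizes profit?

Produce at q = 7

Variable cost is VC = 43q - 12q^2 + q^3, so AVC = VC/q = 43 - 12q + q^2 and MC = dTC/dq = 43 - 24q + 3q^2.
AVC hits its minimum where MC = AVC, at q = 6, giving min AVC = 43 - 12·6 + 6^2 = $7.
P = $22 exceeds min AVC = $7, so the firm stays open.
Set P = MC: 22 = 43 - 24q + 3q^2 → 21 - 24q + 3q^2 = 0. The roots are q = 1 and q = 7; the profit-maximizing output is on the rising part of MC, so q* = 7.
Check: AVC at q = 7 is $8 ≤ P, so revenue covers variable cost.
Profit = P·q − TC = 22·7 − 557 = -$403, a loss, but smaller than the $501 fixed cost the firm would lose by shutting down.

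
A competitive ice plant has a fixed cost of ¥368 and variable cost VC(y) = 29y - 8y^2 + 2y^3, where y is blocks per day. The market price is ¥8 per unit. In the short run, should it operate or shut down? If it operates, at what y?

From TC, MC = TC'(y) = 29 - 16y + 6y^2 and AVC = VC/y = 29 - 8y + 2y^2.
AVC hits its minimum where MC = AVC, at y = 2, giving min AVC = 29 - 8·2 + 2·2^2 = ¥21.
P = ¥8 lies below min AVC = ¥21; no output level covers variable cost.
Shutting down limits the loss to fixed cost, ¥368.

Shut down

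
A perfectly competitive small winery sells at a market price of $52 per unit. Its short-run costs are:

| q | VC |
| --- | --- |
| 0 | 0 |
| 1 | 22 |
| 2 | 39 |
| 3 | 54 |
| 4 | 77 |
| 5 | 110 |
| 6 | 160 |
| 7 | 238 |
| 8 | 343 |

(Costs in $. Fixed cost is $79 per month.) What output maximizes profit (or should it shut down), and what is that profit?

q = 6; profit = $73

Profit at each row (π = 52q − TC): q=0: -79; q=1: -49; q=2: -14; q=3: 23; q=4: 52; q=5: 71; q=6: 73; q=7: 47; q=8: -6.
Profit is maximized at q = 6. AVC there is 160/6 = $26.67 ≤ P, so producing beats shutting down (which would give -$79).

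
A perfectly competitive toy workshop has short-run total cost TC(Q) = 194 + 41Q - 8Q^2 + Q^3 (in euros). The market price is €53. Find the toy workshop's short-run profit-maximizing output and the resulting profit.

Profit = -€50 at Q = 6

AVC = 41 - 8Q + Q^2; min AVC = €25 at Q = 4. Since P = €53 ≥ min AVC, the firm produces.
With MC = 41 - 16Q + 3Q^2, P = MC on the upward-sloping part at Q* = 6.
TR = 53·6 = 318. TC = 194 + 174 = 368. Profit = 318 − 368 = -€50.
That loss of €50 beats the €194 the firm would lose by shutting down; producing recovers €144 of fixed cost.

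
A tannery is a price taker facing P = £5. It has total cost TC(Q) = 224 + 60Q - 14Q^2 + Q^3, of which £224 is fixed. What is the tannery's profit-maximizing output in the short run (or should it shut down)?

Strip out fixed cost: VC = 60Q - 14Q^2 + Q^3. Then AVC = 60 - 14Q + Q^2 and MC = 60 - 28Q + 3Q^2.
AVC is minimized where dAVC/dQ = -14 + 2Q = 0, at Q = 7; min AVC = 60 - 14·7 + 7^2 = £11.
Since P = £5 < min AVC = £11, price fails to cover variable cost at any output.
The firm minimizes its loss by shutting down and losing only its fixed cost of £224.

Shut down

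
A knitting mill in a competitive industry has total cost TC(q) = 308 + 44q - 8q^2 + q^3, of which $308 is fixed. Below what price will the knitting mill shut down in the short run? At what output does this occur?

$28 per unit, at q = 4

The shutdown price is the minimum of AVC. VC = 44q - 8q^2 + q^3, so AVC = 44 - 8q + q^2.
dAVC/dq = -8 + 2q = 0 gives q = 4. min AVC = 44 - 8·4 + 4^2 = 28.
The firm shuts down for any P below $28.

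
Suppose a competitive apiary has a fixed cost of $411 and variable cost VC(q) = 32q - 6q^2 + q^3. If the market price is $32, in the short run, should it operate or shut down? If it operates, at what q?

Variable cost is VC = 32q - 6q^2 + q^3, so AVC = VC/q = 32 - 6q + q^2 and MC = dTC/dq = 32 - 12q + 3q^2.
AVC is minimized where dAVC/dq = -6 + 2q = 0, at q = 3; min AVC = 32 - 6·3 + 3^2 = $23.
P = $32 exceeds min AVC = $23, so the firm stays open.
Solving P = MC: -12q + 3q^2 = 0 ⇒ q = 0 or 4. On the upward-sloping branch, q* = 4.
Check: AVC at q = 4 is $24 ≤ P, so revenue covers variable cost.
Profit = P·q − TC = 32·4 − 507 = -$379, a loss, but smaller than the $411 fixed cost the firm would lose by shutting down.

Produce at q = 4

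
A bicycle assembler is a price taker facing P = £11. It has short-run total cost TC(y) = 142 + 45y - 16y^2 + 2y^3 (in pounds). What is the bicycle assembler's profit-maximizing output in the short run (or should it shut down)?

From TC, MC = TC'(y) = 45 - 32y + 6y^2 and AVC = VC/y = 45 - 16y + 2y^2.
AVC is minimized where dAVC/dy = -16 + 4y = 0, at y = 4; min AVC = 45 - 16·4 + 2·4^2 = £13.
With P < min AVC (£11 < £13), every unit sold adds to the loss.
The firm minimizes its loss by shutting down and losing only its fixed cost of £142.

Shut down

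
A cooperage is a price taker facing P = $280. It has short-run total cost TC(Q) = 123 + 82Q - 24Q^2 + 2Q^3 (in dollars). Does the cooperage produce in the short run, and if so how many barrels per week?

Produce at Q = 11

Strip out fixed cost: VC = 82Q - 24Q^2 + 2Q^3. Then AVC = 82 - 24Q + 2Q^2 and MC = 82 - 48Q + 6Q^2.
AVC hits its minimum where MC = AVC, at Q = 6, giving min AVC = 82 - 24·6 + 2·6^2 = $10.
Since P = $280 ≥ min AVC = $10, price covers variable cost and the firm should produce.
Set P = MC: 280 = 82 - 48Q + 6Q^2 → -198 - 48Q + 6Q^2 = 0. The roots are Q = -3 and Q = 11; the profit-maximizing output is on the rising part of MC, so Q* = 11.
Check: AVC at Q = 11 is $60 ≤ P, so revenue covers variable cost.
Profit = P·Q − TC = 280·11 − 783 = $2297.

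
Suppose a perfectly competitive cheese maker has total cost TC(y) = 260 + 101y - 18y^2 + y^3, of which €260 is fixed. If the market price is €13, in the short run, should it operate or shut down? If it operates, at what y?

Shut down

Variable cost is VC = 101y - 18y^2 + y^3, so AVC = VC/y = 101 - 18y + y^2 and MC = dTC/dy = 101 - 36y + 3y^2.
AVC hits its minimum where MC = AVC, at y = 9, giving min AVC = 101 - 18·9 + 9^2 = €20.
With P < min AVC (€13 < €20), every unit sold adds to the loss.
Best response: produce nothing and absorb the €260 fixed cost.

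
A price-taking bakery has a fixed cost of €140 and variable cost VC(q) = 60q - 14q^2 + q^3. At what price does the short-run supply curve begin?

The shutdown price is the minimum of AVC. VC = 60q - 14q^2 + q^3, so AVC = 60 - 14q + q^2.
At the minimum of AVC, MC = AVC. MC = 60 - 28q + 3q^2; setting MC = AVC gives 2q^2 - 14q = 0, so q = 7. min AVC = 11.
For P < €11 the firm produces nothing.

€11 per unit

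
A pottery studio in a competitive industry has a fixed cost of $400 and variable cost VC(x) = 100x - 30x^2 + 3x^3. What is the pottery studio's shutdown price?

$25 per unit

The shutdown price is the minimum of AVC. VC = 100x - 30x^2 + 3x^3, so AVC = 100 - 30x + 3x^2.
dAVC/dx = -30 + 6x = 0 gives x = 5. min AVC = 100 - 30·5 + 3·5^2 = 25.
For P < $25 the firm produces nothing.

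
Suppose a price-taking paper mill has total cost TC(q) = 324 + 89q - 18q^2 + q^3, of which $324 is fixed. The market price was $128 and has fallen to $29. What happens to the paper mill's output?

Output falls from 13 to 10

MC = 89 - 36q + 3q^2; the shutdown threshold is min AVC = $8 (at q = 9).
At P = $128 ≥ min AVC, set P = MC on the rising branch: q = 13.
At P = $29 ≥ min AVC, set P = MC: q = 10. The firm stays open but cuts output.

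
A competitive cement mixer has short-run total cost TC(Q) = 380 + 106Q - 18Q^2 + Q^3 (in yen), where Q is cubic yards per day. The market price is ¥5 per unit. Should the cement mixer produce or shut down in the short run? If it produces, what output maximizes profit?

From TC, MC = TC'(Q) = 106 - 36Q + 3Q^2 and AVC = VC/Q = 106 - 18Q + Q^2.
AVC is minimized where dAVC/dQ = -18 + 2Q = 0, at Q = 9; min AVC = 106 - 18·9 + 9^2 = ¥25.
With P < min AVC (¥5 < ¥25), every unit sold adds to the loss.
Best response: produce nothing and absorb the ¥380 fixed cost.

Shut down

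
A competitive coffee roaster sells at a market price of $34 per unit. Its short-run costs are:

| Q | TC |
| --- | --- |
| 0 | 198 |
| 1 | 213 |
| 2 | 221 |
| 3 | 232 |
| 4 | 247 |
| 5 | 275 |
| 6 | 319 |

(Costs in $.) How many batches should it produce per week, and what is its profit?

Tabulate TR − TC: Q=0: -198; Q=1: -179; Q=2: -153; Q=3: -130; Q=4: -111; Q=5: -105; Q=6: -115.
Profit is maximized at Q = 5. AVC there is 77/5 = $15.40 ≤ P, so producing beats shutting down (which would give -$198).

Q = 5; profit = -$105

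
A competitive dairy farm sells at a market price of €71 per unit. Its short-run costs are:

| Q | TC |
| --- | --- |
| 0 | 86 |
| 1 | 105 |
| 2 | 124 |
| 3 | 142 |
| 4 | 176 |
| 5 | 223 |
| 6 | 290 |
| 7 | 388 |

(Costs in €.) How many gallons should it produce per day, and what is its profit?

Q = 6; profit = €136

Tabulate TR − TC: Q=0: -86; Q=1: -34; Q=2: 18; Q=3: 71; Q=4: 108; Q=5: 132; Q=6: 136; Q=7: 109.
Profit is maximized at Q = 6. AVC there is 204/6 = €34 ≤ P, so producing beats shutting down (which would give -€86).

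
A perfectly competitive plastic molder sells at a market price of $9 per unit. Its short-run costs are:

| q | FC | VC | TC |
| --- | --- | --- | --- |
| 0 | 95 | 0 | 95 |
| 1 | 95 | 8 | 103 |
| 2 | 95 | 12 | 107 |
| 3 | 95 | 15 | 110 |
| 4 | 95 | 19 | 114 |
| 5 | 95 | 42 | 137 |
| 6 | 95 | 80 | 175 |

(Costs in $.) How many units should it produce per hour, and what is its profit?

q = 4; profit = -$78

Profit at each row (π = 9q − TC): q=0: -95; q=1: -94; q=2: -89; q=3: -83; q=4: -78; q=5: -92; q=6: -121.
Profit is maximized at q = 4. AVC there is 19/4 = $4.75 ≤ P, so producing beats shutting down (which would give -$95).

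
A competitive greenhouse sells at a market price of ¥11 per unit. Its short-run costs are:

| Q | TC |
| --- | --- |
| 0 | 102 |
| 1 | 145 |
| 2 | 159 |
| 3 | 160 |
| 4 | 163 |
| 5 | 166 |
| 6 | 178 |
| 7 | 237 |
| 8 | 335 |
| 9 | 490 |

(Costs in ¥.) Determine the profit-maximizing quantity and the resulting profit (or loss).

Compute π = P·Q − TC at each output: Q=0: -102; Q=1: -134; Q=2: -137; Q=3: -127; Q=4: -119; Q=5: -111; Q=6: -112; Q=7: -160; Q=8: -247; Q=9: -391.
Profit is highest at Q = 0. Equivalently, the lowest AVC in the table is 76/6 ≈ ¥12.67 at Q = 6, and P = ¥11 falls below it — price never covers variable cost, so the firm shuts down and loses only its fixed cost.

Q = 0 (shut down); profit = -¥102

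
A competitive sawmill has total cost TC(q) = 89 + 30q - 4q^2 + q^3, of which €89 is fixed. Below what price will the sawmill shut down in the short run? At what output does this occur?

€26 per unit, at q = 2

The shutdown price is the minimum of AVC. VC = 30q - 4q^2 + q^3, so AVC = 30 - 4q + q^2.
At the minimum of AVC, MC = AVC. MC = 30 - 8q + 3q^2; setting MC = AVC gives 2q^2 - 4q = 0, so q = 2. min AVC = 26.
So the shutdown price is €26.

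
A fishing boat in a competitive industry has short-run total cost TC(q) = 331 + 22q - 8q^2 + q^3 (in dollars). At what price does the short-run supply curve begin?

The firm shuts down when price falls below the minimum of average variable cost. AVC = VC/q = 22 - 8q + q^2.
At the minimum of AVC, MC = AVC. MC = 22 - 16q + 3q^2; setting MC = AVC gives 2q^2 - 8q = 0, so q = 4. min AVC = 6.
So the shutdown price is $6.

$6 per unit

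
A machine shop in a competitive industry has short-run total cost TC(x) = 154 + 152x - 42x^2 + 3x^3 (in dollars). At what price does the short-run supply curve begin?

$5 per unit

Short-run supply begins at min AVC. From VC = 152x - 42x^2 + 3x^3, AVC = 152 - 42x + 3x^2.
dAVC/dx = -42 + 6x = 0 gives x = 7. min AVC = 152 - 42·7 + 3·7^2 = 5.
So the shutdown price is $5.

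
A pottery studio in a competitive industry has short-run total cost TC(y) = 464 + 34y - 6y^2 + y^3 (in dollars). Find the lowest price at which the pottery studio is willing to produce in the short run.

$25 per unit

The firm shuts down when price falls below the minimum of average variable cost. AVC = VC/y = 34 - 6y + y^2.
At the minimum of AVC, MC = AVC. MC = 34 - 12y + 3y^2; setting MC = AVC gives 2y^2 - 6y = 0, so y = 3. min AVC = 25.
The firm shuts down for any P below $25.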